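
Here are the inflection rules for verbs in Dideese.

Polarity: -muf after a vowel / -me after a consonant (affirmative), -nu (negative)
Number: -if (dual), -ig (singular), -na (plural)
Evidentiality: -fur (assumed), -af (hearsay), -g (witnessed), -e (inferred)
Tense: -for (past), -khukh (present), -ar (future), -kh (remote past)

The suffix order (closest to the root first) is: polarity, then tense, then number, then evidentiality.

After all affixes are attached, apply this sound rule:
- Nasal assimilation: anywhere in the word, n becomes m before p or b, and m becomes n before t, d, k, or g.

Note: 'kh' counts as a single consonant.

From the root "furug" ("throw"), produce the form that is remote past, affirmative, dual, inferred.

furugmekhife

Attach polarity affirmative -me (after consonant 'g') → furugme.
Attach tense remote past -kh → furugmekh.
Attach number dual -if → furugmekhif.
Attach evidentiality inferred -e → furugmekhife.
Nasal assimilation: no change.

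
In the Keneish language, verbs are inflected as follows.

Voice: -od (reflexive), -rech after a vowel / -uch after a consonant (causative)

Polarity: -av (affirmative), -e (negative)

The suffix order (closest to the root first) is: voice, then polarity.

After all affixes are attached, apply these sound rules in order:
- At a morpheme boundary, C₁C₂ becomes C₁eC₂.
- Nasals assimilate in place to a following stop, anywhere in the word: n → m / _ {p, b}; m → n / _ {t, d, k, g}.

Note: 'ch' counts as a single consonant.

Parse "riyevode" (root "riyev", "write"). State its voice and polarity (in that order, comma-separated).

Segment: riyev-od-e.
voice: -od → reflexive.
polarity: -e → negative.

reflexive, negative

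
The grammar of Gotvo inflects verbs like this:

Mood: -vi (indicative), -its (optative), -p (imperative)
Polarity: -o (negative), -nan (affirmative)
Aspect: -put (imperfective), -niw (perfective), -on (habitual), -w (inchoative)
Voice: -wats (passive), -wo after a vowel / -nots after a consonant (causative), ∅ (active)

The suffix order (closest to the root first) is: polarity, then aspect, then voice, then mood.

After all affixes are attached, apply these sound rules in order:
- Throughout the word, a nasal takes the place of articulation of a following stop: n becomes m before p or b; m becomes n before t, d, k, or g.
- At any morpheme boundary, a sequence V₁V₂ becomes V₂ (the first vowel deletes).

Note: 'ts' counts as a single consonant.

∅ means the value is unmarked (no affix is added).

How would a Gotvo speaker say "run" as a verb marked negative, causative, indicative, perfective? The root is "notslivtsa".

Attach polarity negative -o → notslivtsao.
Attach aspect perfective -niw → notslivtsaoniw.
Attach voice causative -nots (after consonant 'w') → notslivtsaoniwnots.
Attach mood indicative -vi → notslivtsaoniwnotsvi.
Nasal assimilation: no change.
Apply vowel deletion: notslivtsaoniwnotsvi → notslivtsoniwnotsvi.

notslivtsoniwnotsvi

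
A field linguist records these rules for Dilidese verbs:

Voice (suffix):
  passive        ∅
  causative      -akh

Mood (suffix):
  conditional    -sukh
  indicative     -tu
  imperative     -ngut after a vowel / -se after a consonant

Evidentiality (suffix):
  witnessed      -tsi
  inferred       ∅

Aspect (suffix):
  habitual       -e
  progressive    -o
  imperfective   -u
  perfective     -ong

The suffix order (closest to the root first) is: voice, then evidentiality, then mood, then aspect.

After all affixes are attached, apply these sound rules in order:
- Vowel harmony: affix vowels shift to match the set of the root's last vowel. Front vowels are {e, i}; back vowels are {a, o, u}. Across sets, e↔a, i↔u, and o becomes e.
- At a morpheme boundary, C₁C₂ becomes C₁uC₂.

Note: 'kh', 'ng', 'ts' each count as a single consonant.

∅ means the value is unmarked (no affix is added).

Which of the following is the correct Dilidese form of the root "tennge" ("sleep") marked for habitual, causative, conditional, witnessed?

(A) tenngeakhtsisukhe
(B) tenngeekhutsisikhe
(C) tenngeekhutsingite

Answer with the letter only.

Attach voice causative -akh → tenngeakh.
Attach evidentiality witnessed -tsi → tenngeakhtsi.
Attach mood conditional -sukh → tenngeakhtsisukh.
Attach aspect habitual -e → tenngeakhtsisukhe.
Apply vowel harmony: tenngeakhtsisukhe → tenngeekhtsisikhe.
Apply epenthesis: tenngeekhtsisikhe → tenngeekhutsisikhe.
So the correct form is tenngeekhutsisikhe, option (B).
(A) tenngeakhtsisukhe is wrong: it fails to apply the sound rule(s).
(C) tenngeekhutsingite is wrong: it uses imperative instead of conditional for mood.

B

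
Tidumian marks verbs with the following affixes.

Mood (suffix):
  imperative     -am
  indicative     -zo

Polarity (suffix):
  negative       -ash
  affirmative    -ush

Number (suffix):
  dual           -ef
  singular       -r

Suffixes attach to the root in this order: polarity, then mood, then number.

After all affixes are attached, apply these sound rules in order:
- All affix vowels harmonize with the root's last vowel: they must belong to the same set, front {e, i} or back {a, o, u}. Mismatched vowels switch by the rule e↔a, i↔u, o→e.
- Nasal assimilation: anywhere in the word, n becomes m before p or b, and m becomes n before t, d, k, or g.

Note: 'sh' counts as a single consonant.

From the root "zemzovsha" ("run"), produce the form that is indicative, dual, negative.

zemzovshaashzoaf

Attach polarity negative -ash → zemzovshaash.
Attach mood indicative -zo → zemzovshaashzo.
Attach number dual -ef → zemzovshaashzoef.
Apply vowel harmony: zemzovshaashzoef → zemzovshaashzoaf.
Nasal assimilation: no change.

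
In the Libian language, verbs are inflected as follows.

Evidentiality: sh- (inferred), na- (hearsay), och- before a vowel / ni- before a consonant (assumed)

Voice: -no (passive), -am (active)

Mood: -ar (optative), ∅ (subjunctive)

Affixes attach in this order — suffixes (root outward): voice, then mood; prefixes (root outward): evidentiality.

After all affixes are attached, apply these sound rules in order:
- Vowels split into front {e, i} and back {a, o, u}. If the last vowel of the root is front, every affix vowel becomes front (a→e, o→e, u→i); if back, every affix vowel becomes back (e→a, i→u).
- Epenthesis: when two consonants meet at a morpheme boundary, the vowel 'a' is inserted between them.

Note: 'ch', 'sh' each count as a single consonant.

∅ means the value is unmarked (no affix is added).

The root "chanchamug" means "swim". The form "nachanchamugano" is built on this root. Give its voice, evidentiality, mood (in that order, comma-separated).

Segment: na-chanchamug-no.
voice: -no → passive.
evidentiality: na- → hearsay.
mood: ∅ → subjunctive.

passive, hearsay, subjunctive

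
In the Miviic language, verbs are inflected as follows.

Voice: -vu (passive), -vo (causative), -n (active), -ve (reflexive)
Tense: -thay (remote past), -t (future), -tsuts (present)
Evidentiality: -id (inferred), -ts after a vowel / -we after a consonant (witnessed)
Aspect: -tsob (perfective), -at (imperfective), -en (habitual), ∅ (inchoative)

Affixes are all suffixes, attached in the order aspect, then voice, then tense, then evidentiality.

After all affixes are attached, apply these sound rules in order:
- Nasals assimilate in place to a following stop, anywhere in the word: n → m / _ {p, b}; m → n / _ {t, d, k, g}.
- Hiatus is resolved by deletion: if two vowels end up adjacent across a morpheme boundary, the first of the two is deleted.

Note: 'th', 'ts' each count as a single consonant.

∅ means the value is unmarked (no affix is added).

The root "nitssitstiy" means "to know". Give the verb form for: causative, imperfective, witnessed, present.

Attach aspect imperfective -at → nitssitstiyat.
Attach voice causative -vo → nitssitstiyatvo.
Attach tense present -tsuts → nitssitstiyatvotsuts.
Attach evidentiality witnessed -we (after consonant 'ts') → nitssitstiyatvotsutswe.
Nasal assimilation: no change.
Vowel deletion: no change.

nitssitstiyatvotsutswe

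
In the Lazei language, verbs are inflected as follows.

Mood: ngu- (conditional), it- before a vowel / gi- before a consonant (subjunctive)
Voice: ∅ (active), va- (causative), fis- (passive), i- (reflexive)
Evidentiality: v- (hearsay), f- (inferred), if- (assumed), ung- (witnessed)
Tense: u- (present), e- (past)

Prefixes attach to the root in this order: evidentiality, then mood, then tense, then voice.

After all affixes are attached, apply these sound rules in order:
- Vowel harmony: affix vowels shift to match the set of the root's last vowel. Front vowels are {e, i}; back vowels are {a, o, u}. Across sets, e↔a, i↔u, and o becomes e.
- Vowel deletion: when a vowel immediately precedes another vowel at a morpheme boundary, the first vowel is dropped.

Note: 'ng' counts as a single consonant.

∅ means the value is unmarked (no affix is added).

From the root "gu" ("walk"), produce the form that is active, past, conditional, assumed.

angufgu

Attach evidentiality assumed if- → ifgu.
Attach mood conditional ngu- → nguifgu.
Attach tense past e- → enguifgu.
voice = active: zero marking, form stays enguifgu.
Apply vowel harmony: enguifgu → anguufgu.
Apply vowel deletion: anguufgu → angufgu.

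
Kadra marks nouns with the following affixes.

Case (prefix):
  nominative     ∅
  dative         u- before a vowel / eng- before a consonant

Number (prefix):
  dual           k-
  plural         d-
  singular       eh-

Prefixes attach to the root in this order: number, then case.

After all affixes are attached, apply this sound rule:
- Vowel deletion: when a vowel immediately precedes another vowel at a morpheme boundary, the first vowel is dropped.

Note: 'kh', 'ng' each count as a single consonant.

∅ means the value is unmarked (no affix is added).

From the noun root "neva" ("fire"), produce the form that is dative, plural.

engdneva

Attach number plural d- → dneva.
Attach case dative eng- (before consonant 'd') → engdneva.
Vowel deletion: no change.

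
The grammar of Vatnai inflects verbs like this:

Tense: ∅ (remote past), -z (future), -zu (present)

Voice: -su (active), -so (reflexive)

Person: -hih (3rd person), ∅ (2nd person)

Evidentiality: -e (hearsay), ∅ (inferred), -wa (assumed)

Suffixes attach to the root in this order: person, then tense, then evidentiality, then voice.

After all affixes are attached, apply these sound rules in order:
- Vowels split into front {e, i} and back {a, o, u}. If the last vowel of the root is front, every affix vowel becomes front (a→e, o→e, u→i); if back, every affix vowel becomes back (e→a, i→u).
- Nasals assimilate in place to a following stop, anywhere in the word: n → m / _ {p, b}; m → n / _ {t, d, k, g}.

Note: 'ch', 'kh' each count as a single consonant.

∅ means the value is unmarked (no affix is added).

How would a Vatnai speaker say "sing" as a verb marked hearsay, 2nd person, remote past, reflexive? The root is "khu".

person = 2nd person: zero marking, form stays khu.
tense = remote past: zero marking, form stays khu.
Attach evidentiality hearsay -e → khue.
Attach voice reflexive -so → khueso.
Apply vowel harmony: khueso → khuaso.
Nasal assimilation: no change.

khuaso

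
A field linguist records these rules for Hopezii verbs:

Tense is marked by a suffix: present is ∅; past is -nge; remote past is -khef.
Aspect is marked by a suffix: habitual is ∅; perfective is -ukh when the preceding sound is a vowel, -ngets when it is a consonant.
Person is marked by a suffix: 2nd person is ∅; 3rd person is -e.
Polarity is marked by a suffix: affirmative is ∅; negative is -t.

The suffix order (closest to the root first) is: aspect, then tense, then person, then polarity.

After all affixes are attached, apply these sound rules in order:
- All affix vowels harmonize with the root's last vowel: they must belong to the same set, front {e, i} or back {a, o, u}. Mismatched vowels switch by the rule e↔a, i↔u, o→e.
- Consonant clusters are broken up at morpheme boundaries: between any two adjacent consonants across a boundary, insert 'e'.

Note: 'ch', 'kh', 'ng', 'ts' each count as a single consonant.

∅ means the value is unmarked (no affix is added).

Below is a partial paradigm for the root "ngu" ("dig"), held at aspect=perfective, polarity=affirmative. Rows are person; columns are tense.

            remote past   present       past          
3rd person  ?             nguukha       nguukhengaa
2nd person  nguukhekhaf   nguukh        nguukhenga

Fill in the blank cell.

Attach aspect perfective -ukh (after vowel 'u') → nguukh.
Attach tense remote past -khef → nguukhkhef.
Attach person 3rd person -e → nguukhkhefe.
polarity = affirmative: zero marking, form stays nguukhkhefe.
Apply vowel harmony: nguukhkhefe → nguukhkhafa.
Apply epenthesis: nguukhkhafa → nguukhekhafa.

nguukhekhafa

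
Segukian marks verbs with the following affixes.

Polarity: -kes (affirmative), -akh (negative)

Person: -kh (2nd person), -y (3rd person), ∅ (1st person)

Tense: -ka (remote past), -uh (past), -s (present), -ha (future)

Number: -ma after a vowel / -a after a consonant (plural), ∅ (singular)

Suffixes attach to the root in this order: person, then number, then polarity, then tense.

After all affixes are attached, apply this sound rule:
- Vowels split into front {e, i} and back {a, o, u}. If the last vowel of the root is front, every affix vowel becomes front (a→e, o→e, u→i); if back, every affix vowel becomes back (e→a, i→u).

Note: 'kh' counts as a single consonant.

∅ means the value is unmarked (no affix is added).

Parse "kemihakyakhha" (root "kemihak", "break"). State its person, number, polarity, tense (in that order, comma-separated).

3rd person, singular, negative, future

Segment: kemihak-y-akh-ha.
person: -y → 3rd person.
number: ∅ → singular.
polarity: -akh → negative.
tense: -ha → future.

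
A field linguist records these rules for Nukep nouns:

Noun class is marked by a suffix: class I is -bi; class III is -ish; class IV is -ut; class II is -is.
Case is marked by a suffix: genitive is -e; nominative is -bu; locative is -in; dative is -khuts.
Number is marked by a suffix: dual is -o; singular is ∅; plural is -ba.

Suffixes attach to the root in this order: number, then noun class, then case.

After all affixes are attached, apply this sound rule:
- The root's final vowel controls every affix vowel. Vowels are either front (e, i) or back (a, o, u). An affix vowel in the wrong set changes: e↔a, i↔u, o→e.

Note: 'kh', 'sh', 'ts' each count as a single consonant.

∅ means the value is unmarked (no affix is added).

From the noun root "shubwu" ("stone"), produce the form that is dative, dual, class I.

Attach number dual -o → shubwuo.
Attach noun class class I -bi → shubwuobi.
Attach case dative -khuts → shubwuobikhuts.
Apply vowel harmony: shubwuobikhuts → shubwuobukhuts.

shubwuobukhuts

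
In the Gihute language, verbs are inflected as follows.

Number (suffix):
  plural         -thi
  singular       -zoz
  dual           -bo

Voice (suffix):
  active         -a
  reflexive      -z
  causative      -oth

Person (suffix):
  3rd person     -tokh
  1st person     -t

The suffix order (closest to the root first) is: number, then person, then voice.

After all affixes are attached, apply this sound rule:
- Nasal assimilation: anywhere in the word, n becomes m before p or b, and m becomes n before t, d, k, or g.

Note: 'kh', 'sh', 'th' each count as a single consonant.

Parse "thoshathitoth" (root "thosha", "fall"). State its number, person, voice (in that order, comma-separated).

plural, 1st person, causative

Segment: thosha-thi-t-oth.
number: -thi → plural.
person: -t → 1st person.
voice: -oth → causative.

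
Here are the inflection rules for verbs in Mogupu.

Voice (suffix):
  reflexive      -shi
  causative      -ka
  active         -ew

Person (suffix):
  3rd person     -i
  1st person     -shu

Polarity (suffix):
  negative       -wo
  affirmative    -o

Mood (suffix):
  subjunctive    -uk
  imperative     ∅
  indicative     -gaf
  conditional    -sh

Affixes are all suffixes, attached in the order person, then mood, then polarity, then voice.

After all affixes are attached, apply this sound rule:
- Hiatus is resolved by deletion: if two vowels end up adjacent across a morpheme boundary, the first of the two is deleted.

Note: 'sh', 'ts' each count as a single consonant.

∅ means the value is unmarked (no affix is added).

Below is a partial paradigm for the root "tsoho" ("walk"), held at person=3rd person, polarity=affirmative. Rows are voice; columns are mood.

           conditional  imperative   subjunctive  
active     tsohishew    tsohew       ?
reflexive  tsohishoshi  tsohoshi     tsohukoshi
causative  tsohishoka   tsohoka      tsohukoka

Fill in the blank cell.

Attach person 3rd person -i → tsohoi.
Attach mood subjunctive -uk → tsohoiuk.
Attach polarity affirmative -o → tsohoiuko.
Attach voice active -ew → tsohoiukoew.
Apply vowel deletion: tsohoiukoew → tsohukew.

tsohukew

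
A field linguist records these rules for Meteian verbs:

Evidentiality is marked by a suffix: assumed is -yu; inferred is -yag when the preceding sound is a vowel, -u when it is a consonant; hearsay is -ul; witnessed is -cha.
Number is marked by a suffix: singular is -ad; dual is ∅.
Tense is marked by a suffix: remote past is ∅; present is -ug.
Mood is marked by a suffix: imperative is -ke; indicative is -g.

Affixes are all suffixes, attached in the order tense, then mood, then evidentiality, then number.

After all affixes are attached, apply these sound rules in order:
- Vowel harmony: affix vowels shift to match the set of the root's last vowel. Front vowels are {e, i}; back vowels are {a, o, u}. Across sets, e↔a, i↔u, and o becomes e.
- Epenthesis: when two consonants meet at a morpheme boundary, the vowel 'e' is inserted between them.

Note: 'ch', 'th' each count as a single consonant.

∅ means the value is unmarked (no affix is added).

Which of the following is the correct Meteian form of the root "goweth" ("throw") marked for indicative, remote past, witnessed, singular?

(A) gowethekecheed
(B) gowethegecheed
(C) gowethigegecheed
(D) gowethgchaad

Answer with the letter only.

B

tense = remote past: zero marking, form stays goweth.
Attach mood indicative -g → gowethg.
Attach evidentiality witnessed -cha → gowethgcha.
Attach number singular -ad → gowethgchaad.
Apply vowel harmony: gowethgchaad → gowethgcheed.
Apply epenthesis: gowethgcheed → gowethegecheed.
So the correct form is gowethegecheed, option (B).
(C) gowethigegecheed is wrong: it uses present instead of remote past for tense.
(A) gowethekecheed is wrong: it uses imperative instead of indicative for mood.
(D) gowethgchaad is wrong: it fails to apply the sound rule(s).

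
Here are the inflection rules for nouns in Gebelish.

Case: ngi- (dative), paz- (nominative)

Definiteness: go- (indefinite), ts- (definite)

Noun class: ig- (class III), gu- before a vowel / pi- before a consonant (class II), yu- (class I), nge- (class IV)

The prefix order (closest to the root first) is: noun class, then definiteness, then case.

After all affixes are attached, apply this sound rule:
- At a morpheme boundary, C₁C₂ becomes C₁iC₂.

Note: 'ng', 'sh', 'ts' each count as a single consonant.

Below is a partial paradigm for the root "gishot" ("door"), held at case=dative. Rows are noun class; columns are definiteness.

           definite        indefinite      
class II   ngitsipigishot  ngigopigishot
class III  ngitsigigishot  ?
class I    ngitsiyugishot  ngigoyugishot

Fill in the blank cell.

ngigoigigishot

Attach noun class class III ig- → iggishot.
Attach definiteness indefinite go- → goiggishot.
Attach case dative ngi- → ngigoiggishot.
Apply epenthesis: ngigoiggishot → ngigoigigishot.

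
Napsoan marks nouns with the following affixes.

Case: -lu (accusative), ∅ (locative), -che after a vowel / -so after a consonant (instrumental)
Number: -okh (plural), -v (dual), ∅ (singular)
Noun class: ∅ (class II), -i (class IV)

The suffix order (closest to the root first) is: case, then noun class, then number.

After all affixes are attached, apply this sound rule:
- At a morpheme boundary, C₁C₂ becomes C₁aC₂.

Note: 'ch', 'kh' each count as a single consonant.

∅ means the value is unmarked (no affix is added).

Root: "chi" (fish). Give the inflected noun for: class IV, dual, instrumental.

Attach case instrumental -che (after vowel 'i') → chiche.
Attach noun class class IV -i → chichei.
Attach number dual -v → chicheiv.
Epenthesis: no change.

chicheiv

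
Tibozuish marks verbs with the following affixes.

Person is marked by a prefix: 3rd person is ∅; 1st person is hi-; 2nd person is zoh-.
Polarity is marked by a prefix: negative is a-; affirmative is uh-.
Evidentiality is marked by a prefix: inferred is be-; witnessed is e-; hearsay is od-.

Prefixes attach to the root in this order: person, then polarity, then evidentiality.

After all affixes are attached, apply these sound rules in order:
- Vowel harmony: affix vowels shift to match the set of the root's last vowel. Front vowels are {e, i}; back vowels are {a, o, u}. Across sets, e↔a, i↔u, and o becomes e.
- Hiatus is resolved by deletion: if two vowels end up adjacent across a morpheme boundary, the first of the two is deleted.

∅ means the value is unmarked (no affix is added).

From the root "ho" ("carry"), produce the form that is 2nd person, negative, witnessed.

Attach person 2nd person zoh- → zohho.
Attach polarity negative a- → azohho.
Attach evidentiality witnessed e- → eazohho.
Apply vowel harmony: eazohho → aazohho.
Apply vowel deletion: aazohho → azohho.

azohho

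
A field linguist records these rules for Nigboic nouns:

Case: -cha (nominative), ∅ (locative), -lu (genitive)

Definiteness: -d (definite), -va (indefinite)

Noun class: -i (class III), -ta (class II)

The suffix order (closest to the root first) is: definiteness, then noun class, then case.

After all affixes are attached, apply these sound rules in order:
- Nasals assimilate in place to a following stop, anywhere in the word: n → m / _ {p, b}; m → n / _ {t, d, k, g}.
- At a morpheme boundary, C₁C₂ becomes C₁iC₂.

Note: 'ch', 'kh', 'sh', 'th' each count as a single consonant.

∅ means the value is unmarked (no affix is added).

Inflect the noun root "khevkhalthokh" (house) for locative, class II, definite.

khevkhalthokhidita

Attach definiteness definite -d → khevkhalthokhd.
Attach noun class class II -ta → khevkhalthokhdta.
case = locative: zero marking, form stays khevkhalthokhdta.
Nasal assimilation: no change.
Apply epenthesis: khevkhalthokhdta → khevkhalthokhidita.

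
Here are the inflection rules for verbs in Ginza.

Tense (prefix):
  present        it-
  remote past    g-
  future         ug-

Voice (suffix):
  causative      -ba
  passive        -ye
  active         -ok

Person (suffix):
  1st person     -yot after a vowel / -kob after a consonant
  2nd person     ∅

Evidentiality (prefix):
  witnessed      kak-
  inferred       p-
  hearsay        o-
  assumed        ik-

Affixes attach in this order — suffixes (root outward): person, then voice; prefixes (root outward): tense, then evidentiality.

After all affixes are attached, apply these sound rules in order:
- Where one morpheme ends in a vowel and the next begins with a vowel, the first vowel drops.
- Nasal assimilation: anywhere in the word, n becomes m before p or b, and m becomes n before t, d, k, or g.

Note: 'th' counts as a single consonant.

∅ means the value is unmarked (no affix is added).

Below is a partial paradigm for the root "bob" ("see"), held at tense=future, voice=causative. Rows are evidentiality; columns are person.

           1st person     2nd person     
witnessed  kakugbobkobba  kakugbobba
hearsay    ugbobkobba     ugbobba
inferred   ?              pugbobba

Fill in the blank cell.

pugbobkobba

Attach tense future ug- → ugbob.
Attach evidentiality inferred p- → pugbob.
Attach person 1st person -kob (after consonant 'b') → pugbobkob.
Attach voice causative -ba → pugbobkobba.
Vowel deletion: no change.
Nasal assimilation: no change.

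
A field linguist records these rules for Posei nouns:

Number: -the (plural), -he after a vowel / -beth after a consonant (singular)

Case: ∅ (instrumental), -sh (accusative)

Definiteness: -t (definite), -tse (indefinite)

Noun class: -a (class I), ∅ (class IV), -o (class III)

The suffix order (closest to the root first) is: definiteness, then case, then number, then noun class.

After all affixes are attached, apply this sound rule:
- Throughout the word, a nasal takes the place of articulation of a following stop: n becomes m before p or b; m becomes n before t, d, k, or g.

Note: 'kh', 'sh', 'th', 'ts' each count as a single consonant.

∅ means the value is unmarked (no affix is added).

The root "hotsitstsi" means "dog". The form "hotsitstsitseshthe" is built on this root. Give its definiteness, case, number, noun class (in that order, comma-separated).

Segment: hotsitstsi-tse-sh-the.
definiteness: -tse → indefinite.
case: -sh → accusative.
number: -the → plural.
noun class: ∅ → class IV.

indefinite, accusative, plural, class IV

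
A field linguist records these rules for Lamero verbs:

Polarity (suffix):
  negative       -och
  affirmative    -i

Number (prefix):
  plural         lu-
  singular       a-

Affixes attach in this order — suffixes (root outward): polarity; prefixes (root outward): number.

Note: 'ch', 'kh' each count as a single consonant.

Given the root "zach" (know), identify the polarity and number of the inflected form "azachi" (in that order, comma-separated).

Segment: a-zach-i.
polarity: -i → affirmative.
number: a- → singular.

affirmative, singular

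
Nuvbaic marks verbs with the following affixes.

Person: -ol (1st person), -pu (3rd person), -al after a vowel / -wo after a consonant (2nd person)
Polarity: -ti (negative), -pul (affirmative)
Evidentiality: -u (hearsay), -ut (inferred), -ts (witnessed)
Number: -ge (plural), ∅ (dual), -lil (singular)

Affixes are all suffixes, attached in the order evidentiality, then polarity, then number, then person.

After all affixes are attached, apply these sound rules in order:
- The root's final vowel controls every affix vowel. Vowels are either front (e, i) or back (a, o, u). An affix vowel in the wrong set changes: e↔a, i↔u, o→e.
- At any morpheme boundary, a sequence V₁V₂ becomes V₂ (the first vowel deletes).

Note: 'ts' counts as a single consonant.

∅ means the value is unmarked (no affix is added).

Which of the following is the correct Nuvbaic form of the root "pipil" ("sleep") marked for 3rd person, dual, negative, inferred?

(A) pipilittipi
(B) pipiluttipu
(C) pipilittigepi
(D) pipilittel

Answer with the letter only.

Attach evidentiality inferred -ut → pipilut.
Attach polarity negative -ti → pipilutti.
number = dual: zero marking, form stays pipilutti.
Attach person 3rd person -pu → pipiluttipu.
Apply vowel harmony: pipiluttipu → pipilittipi.
Vowel deletion: no change.
So the correct form is pipilittipi, option (A).
(C) pipilittigepi is wrong: it uses plural instead of dual for number.
(D) pipilittel is wrong: it uses 1st person instead of 3rd person for person.
(B) pipiluttipu is wrong: it fails to apply the sound rule(s).

A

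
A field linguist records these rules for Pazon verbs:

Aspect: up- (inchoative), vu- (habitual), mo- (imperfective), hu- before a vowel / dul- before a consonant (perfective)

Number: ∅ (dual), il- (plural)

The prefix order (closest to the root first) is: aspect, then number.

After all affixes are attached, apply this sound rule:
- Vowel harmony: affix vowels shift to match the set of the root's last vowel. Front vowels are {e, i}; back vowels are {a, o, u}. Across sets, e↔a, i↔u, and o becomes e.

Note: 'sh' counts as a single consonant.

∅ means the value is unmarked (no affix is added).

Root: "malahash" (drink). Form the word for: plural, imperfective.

Attach aspect imperfective mo- → momalahash.
Attach number plural il- → ilmomalahash.
Apply vowel harmony: ilmomalahash → ulmomalahash.

ulmomalahash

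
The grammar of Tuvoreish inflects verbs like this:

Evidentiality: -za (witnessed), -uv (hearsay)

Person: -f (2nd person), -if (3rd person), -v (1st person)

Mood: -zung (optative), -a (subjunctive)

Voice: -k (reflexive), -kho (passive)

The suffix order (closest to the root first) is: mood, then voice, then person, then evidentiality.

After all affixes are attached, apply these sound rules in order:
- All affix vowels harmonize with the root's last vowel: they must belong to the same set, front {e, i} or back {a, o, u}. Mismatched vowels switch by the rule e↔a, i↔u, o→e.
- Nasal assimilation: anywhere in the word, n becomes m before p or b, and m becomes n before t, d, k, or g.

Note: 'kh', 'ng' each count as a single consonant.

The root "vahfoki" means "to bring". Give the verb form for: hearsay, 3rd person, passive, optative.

vahfokizingkheifiv

Attach mood optative -zung → vahfokizung.
Attach voice passive -kho → vahfokizungkho.
Attach person 3rd person -if → vahfokizungkhoif.
Attach evidentiality hearsay -uv → vahfokizungkhoifuv.
Apply vowel harmony: vahfokizungkhoifuv → vahfokizingkheifiv.
Nasal assimilation: no change.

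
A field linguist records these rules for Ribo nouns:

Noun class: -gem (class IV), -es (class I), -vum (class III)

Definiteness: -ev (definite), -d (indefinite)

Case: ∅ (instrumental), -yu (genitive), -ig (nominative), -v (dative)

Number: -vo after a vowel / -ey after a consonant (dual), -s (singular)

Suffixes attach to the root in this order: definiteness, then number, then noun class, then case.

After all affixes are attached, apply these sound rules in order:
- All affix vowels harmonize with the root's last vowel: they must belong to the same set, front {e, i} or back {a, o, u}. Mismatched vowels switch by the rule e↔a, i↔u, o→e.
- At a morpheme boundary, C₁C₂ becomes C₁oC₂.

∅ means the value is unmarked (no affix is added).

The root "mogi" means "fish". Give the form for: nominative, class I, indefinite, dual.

Attach definiteness indefinite -d → mogid.
Attach number dual -ey (after consonant 'd') → mogidey.
Attach noun class class I -es → mogideyes.
Attach case nominative -ig → mogideyesig.
Vowel harmony: no change.
Epenthesis: no change.

mogideyesig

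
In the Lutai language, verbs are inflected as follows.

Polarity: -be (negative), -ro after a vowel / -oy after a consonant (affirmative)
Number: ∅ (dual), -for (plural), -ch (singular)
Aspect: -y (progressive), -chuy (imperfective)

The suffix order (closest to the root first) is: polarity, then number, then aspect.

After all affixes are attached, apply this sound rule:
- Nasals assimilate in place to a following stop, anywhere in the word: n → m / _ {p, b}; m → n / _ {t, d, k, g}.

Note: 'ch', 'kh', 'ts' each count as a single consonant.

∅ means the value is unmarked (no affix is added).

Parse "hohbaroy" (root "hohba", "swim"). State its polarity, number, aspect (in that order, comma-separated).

affirmative, dual, progressive

Segment: hohba-ro-y.
polarity: -ro/oy → affirmative.
number: ∅ → dual.
aspect: -y → progressive.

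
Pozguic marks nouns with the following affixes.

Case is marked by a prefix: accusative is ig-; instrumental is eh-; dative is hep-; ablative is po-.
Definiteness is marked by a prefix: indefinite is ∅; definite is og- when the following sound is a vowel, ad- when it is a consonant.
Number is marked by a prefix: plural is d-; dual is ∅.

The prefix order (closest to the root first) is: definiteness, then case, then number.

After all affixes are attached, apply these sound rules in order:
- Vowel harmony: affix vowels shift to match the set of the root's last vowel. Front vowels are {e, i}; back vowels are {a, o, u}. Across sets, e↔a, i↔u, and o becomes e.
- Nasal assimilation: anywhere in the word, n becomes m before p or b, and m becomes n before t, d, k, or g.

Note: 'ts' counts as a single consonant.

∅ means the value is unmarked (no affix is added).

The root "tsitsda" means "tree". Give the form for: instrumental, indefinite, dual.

definiteness = indefinite: zero marking, form stays tsitsda.
Attach case instrumental eh- → ehtsitsda.
number = dual: zero marking, form stays ehtsitsda.
Apply vowel harmony: ehtsitsda → ahtsitsda.
Nasal assimilation: no change.

ahtsitsda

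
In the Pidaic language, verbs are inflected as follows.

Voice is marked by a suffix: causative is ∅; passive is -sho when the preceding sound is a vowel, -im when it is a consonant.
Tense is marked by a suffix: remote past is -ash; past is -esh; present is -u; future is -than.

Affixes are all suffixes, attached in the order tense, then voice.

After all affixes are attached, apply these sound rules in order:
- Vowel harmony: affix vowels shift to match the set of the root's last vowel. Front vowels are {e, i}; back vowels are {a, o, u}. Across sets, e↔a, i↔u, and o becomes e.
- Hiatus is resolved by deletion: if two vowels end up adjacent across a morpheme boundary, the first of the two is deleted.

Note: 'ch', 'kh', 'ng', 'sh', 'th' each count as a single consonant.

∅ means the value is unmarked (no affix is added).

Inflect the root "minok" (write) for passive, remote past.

Attach tense remote past -ash → minokash.
Attach voice passive -im (after consonant 'sh') → minokashim.
Apply vowel harmony: minokashim → minokashum.
Vowel deletion: no change.

minokashum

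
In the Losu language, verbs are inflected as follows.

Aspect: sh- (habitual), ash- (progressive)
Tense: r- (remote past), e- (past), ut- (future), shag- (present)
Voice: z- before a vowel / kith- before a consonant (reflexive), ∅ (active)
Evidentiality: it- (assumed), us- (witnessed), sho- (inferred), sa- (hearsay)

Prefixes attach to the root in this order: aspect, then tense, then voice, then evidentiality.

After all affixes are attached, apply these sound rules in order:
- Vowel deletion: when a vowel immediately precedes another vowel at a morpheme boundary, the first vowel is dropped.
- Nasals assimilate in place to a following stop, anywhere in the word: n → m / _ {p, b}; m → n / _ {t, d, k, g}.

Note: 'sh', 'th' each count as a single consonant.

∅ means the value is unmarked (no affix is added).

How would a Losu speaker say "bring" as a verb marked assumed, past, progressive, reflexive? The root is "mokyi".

itzashmokyi

Attach aspect progressive ash- → ashmokyi.
Attach tense past e- → eashmokyi.
Attach voice reflexive z- (before vowel 'e') → zeashmokyi.
Attach evidentiality assumed it- → itzeashmokyi.
Apply vowel deletion: itzeashmokyi → itzashmokyi.
Nasal assimilation: no change.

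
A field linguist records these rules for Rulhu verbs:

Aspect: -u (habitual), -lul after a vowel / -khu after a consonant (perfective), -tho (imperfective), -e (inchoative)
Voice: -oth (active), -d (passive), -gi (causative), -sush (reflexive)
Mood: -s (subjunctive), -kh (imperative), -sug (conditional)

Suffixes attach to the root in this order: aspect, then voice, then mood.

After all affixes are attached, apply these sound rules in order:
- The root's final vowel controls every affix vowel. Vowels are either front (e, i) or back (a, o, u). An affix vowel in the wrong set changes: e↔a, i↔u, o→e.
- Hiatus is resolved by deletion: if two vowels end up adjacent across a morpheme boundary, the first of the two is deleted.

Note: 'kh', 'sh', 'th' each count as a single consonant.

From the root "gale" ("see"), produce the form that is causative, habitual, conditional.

galigisig

Attach aspect habitual -u → galeu.
Attach voice causative -gi → galeugi.
Attach mood conditional -sug → galeugisug.
Apply vowel harmony: galeugisug → galeigisig.
Apply vowel deletion: galeigisig → galigisig.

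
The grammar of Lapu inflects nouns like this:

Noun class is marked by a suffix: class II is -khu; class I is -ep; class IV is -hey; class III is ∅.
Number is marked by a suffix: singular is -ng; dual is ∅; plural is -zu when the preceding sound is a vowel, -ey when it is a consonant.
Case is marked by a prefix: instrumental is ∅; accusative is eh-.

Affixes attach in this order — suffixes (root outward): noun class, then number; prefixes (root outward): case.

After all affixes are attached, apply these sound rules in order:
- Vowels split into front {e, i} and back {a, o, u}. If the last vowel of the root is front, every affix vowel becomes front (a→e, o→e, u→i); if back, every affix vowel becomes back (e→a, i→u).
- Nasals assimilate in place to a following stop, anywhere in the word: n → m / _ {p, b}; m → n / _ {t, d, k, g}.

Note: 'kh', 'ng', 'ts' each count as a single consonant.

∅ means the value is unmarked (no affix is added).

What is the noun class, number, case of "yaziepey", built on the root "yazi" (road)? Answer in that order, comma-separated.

Segment: yazi-ep-ey.
noun class: -ep → class I.
number: -zu/ey → plural.
case: ∅ → instrumental.

class I, plural, instrumental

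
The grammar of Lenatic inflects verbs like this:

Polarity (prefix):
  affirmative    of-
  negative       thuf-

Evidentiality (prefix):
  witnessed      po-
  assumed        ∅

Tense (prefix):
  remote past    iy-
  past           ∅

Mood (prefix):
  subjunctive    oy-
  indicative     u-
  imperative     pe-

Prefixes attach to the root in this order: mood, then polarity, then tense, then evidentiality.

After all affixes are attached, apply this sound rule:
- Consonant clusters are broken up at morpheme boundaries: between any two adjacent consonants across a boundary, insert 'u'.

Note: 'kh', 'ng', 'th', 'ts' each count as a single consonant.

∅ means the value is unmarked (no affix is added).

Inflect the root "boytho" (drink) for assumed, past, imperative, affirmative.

ofupeboytho

Attach mood imperative pe- → peboytho.
Attach polarity affirmative of- → ofpeboytho.
tense = past: zero marking, form stays ofpeboytho.
evidentiality = assumed: zero marking, form stays ofpeboytho.
Apply epenthesis: ofpeboytho → ofupeboytho.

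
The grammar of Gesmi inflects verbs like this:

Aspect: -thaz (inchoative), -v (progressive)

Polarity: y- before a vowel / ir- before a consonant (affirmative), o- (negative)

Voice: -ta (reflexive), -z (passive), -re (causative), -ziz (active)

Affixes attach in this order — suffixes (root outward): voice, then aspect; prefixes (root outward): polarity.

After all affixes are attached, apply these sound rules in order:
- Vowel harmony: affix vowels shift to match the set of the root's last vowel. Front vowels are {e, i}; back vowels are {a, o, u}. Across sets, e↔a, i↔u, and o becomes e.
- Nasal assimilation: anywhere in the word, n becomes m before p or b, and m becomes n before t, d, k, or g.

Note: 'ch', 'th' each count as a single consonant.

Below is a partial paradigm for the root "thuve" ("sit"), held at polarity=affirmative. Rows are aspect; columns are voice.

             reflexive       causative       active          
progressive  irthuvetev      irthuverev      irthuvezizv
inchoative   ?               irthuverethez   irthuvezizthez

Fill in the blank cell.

Attach voice reflexive -ta → thuveta.
Attach polarity affirmative ir- (before consonant 'th') → irthuveta.
Attach aspect inchoative -thaz → irthuvetathaz.
Apply vowel harmony: irthuvetathaz → irthuvetethez.
Nasal assimilation: no change.

irthuvetethez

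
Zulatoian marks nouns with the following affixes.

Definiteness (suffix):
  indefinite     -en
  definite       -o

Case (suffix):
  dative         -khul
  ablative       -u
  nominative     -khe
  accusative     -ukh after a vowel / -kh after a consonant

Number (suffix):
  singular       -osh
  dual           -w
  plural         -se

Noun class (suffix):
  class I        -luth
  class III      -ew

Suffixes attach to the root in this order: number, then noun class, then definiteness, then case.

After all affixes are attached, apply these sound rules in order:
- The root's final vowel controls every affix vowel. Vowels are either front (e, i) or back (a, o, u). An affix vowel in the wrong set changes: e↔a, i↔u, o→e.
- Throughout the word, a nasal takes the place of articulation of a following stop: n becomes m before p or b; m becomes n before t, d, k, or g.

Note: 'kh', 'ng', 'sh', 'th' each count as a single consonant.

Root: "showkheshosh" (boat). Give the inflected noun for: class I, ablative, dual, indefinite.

Attach number dual -w → showkheshoshw.
Attach noun class class I -luth → showkheshoshwluth.
Attach definiteness indefinite -en → showkheshoshwluthen.
Attach case ablative -u → showkheshoshwluthenu.
Apply vowel harmony: showkheshoshwluthenu → showkheshoshwluthanu.
Nasal assimilation: no change.

showkheshoshwluthanu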